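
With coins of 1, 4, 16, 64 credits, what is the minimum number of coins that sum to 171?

Use the largest denomination that fits, subtract, and repeat.
171 − 2×64→43 − 2×16→11 − 2×4→3 − 3×1→0
Total coins = 2 + 2 + 2 + 3 = 9

9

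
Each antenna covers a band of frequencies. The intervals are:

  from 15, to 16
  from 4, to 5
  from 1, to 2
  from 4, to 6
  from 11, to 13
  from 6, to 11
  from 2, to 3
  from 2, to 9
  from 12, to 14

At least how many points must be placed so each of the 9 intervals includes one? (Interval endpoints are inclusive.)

5

Sort by right endpoint; whenever an interval is uncovered, place a point at its right end.
By right end: [1,2]  [2,3]  [4,5]  [4,6]  [2,9]  [6,11]  [11,13]  [12,14]  [15,16]
[1,2] uncovered → point at 2; [4,5] uncovered → point at 5; [6,11] uncovered → point at 11; [12,14] uncovered → point at 14; [15,16] uncovered → point at 16.
Points: 2, 5, 11, 14, 16 (5 total).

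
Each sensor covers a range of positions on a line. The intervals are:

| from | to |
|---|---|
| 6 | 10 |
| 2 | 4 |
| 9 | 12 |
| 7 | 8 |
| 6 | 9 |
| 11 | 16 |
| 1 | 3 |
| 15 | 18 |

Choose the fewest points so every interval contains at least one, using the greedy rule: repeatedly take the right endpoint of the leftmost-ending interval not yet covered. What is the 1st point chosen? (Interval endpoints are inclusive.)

Sort by right endpoint; whenever an interval is uncovered, place a point at its right end.
Sorted: [1,3] [2,4] [7,8] [6,9] [6,10] [9,12] [11,16] [15,18]
{[1,3],[2,4]} hit by 3; {[7,8],[6,9],[6,10]} hit by 8; {[9,12],[11,16]} hit by 12; {[15,18]} hit by 18.
Points: 3, 8, 12, 18 (4 total).

3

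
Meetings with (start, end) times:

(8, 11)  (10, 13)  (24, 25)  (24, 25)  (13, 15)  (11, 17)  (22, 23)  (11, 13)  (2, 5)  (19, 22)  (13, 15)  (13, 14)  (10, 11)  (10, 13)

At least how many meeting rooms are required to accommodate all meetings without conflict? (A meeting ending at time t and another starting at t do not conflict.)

4

The answer is the maximum number of intervals overlapping at any instant.
Events (time:±→running): 2:+→1 5:-→0 8:+→1 10:+→2 10:+→3 10:+→4 … peak 4.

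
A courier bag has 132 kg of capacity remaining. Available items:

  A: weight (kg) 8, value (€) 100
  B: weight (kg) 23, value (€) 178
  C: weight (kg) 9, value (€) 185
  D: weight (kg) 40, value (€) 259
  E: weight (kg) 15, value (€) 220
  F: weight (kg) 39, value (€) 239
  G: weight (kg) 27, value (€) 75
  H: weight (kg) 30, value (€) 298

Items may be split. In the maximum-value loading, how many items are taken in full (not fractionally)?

Sort by value per unit weight and fill in that order.
Ratios (sorted): C 20.56, E 14.67, A 12.50, H 9.93, B 7.74, D 6.47, F 6.13, G 2.78
take C (9 @ 185); take E (15 @ 220); take A (8 @ 100); take H (30 @ 298); take B (23 @ 178); take D (40 @ 259); take 7/39 of F → 42.90. Capacity used 132/132.
6 item(s) taken whole; one partial (take 7/39 of F).

6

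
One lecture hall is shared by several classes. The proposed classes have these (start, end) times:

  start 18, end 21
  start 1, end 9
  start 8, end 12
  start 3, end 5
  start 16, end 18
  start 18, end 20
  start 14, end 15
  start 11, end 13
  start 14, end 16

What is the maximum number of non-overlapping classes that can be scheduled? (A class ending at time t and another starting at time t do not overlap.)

Greedy by earliest finish: after sorting by end time, pick each interval compatible with the last pick.
By end time: (3,5), (1,9), (8,12), (11,13), (14,15), (14,16), (16,18), (18,20), (18,21).
Pick (3,5); next start ≥ 5 → (8,12); next start ≥ 12 → (14,15); next start ≥ 15 → (16,18); next start ≥ 18 → (18,20).
Selected 5 classes.

5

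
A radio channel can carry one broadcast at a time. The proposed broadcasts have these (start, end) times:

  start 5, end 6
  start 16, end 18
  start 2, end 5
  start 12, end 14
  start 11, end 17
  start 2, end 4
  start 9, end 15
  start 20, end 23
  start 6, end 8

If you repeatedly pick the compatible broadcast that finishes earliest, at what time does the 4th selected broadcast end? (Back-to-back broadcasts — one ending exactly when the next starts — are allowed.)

Sort by end time and greedily take each interval whose start is ≥ the last chosen end.
Sorted by end: (2,4)  (2,5)  (5,6)  (6,8)  (12,14)  (9,15)  (11,17)  (16,18)  (20,23)
take (2,4); skip (2,5); take (5,6); take (6,8); take (12,14); take (16,18); take (20,23).
Selected: (2,4) (5,6) (6,8) (12,14) (16,18) (20,23)

14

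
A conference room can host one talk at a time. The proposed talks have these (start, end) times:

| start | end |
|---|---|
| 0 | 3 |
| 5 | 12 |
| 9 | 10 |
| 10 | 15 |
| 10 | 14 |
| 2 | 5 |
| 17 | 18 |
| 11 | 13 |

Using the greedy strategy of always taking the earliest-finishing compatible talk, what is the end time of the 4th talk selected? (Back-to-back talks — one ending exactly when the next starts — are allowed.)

Order by finish time; keep every interval that doesn't clash with the previous kept one.
By end time: (0,3), (2,5), (9,10), (5,12), (11,13), (10,14), (10,15), (17,18).
Pick (0,3); next start ≥ 3 → (9,10); next start ≥ 10 → (11,13); next start ≥ 13 → (17,18).
Selected: (0,3) (9,10) (11,13) (17,18)

18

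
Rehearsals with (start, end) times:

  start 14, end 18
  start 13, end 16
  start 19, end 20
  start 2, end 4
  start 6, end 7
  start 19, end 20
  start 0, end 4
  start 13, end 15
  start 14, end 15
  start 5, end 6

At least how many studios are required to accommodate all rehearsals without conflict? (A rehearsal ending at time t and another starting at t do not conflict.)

4

Events (time:±→running): 0:+→1 2:+→2 4:-→1 4:-→0 5:+→1 6:-→0 6:+→1 7:-→0 13:+→1 13:+→2 14:+→3 14:+→4 … peak 4.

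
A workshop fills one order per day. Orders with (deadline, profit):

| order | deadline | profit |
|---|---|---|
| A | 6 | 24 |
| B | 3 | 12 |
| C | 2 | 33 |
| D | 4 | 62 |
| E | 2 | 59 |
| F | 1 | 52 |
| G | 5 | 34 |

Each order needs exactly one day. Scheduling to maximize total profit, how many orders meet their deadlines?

Sort by profit descending; place each in the latest free slot ≤ its deadline.
By profit: D(d4,62), E(d2,59), F(d1,52), G(d5,34), C(d2,33), A(d6,24), B(d3,12)
D→slot 4; E→slot 2; F→slot 1; G→slot 5; C skipped; A→slot 6; B→slot 3.
6 of 7 scheduled.

6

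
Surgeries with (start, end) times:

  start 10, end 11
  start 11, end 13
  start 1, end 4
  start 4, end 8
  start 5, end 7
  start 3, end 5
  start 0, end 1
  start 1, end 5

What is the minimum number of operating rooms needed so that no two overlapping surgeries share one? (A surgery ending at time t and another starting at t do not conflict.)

3

starts: [0, 1, 1, 3, 4, 5, 10, 11]
ends:   [1, 4, 5, 5, 7, 8, 11, 13]
s0→1 e1→0 s1→1 s1→2 s3→3  — peak 3.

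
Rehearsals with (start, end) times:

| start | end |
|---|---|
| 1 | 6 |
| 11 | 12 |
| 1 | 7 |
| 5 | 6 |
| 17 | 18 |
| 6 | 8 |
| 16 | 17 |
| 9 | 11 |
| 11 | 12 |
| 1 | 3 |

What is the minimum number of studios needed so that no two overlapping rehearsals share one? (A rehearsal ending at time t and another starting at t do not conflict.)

Events (time:±→running): 1:+→1 1:+→2 1:+→3 … peak 3.

3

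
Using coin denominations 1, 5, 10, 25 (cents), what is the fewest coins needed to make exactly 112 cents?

7

Use the largest denomination that fits, subtract, and repeat.
112 − 4×25→12 − 1×10→2 − 2×1→0
Total coins = 4 + 1 + 2 = 7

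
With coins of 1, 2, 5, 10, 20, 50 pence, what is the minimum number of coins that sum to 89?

6

Greedy: take as many of the largest coin as possible, then repeat with the remainder.
89 = 1×50 + 1×20 + 1×10 + 1×5 + 2×2
Total coins = 1 + 1 + 1 + 1 + 2 = 6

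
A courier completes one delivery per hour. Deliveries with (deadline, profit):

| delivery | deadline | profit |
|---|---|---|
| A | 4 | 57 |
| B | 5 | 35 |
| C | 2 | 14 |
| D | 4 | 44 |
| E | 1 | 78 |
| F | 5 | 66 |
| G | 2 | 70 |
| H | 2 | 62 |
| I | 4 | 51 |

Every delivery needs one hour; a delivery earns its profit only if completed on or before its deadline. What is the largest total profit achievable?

322

Profit order: E=78 G=70 F=66 H=62 A=57 I=51 D=44 B=35 C=14
Assign: E→slot 1, G→slot 2, F→slot 5, H skipped, A→slot 4, I→slot 3, D skipped, B skipped, C skipped.
Slots: [1:E] [2:G] [3:I] [4:A] [5:F]
Profit = 78 + 70 + 51 + 57 + 66 = 322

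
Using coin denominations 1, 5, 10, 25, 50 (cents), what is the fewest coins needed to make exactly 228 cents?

228 = 4×50 + 1×25 + 3×1
Total coins = 4 + 1 + 3 = 8

8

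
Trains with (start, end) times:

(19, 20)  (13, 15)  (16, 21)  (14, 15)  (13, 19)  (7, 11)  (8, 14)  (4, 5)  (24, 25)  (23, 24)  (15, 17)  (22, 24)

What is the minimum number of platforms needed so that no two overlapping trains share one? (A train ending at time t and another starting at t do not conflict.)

3

Count concurrent intervals with a sweep; the peak is the room count.
starts: [4, 7, 8, 13, 13, 14, 15, 16, 19, 22, 23, 24]
ends:   [5, 11, 14, 15, 15, 17, 19, 20, 21, 24, 24, 25]
s4→1 e5→0 s7→1 s8→2 e11→1 s13→2 s13→3  — peak 3.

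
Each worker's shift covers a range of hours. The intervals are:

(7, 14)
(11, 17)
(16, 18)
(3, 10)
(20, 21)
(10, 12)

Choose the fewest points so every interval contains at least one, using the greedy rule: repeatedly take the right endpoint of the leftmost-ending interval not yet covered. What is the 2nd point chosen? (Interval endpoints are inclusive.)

17

Process intervals by earliest right end; each time one isn't hit yet, stab at its right endpoint.
Sorted: [3,10] [10,12] [7,14] [11,17] [16,18] [20,21]
{[3,10],[10,12],[7,14]} hit by 10; {[11,17],[16,18]} hit by 17; {[20,21]} hit by 21.
Points: 10, 17, 21 (3 total).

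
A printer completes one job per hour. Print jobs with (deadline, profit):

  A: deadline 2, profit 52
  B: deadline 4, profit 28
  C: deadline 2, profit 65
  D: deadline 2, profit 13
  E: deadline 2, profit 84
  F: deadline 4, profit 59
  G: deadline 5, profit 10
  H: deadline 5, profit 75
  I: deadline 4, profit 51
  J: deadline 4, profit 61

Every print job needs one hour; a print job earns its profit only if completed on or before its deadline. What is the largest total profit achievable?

Sort by profit descending; place each in the latest free slot ≤ its deadline.
Profit order: E=84 H=75 C=65 J=61 F=59 A=52 I=51 B=28 D=13 G=10
Assign: E→slot 2, H→slot 5, C→slot 1, J→slot 4, F→slot 3, A skipped, I skipped, B skipped, D skipped, G skipped.
Slots: [1:C] [2:E] [3:F] [4:J] [5:H]
Profit = 65 + 84 + 59 + 61 + 75 = 344

344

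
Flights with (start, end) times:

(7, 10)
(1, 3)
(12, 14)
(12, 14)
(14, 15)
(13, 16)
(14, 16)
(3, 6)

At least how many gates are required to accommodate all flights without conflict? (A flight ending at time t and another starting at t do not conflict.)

3

The answer is the maximum number of intervals overlapping at any instant.
starts: [1, 3, 7, 12, 12, 13, 14, 14]
ends:   [3, 6, 10, 14, 14, 15, 16, 16]
s1→1 e3→0 s3→1 e6→0 s7→1 e10→0 s12→1 s12→2 s13→3  — peak 3.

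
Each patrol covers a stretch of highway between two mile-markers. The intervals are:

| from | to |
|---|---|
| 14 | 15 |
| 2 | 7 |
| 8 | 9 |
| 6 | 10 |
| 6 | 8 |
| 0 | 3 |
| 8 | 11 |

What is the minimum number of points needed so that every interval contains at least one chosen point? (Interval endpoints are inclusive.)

3

By right end: [0,3]  [2,7]  [6,8]  [8,9]  [6,10]  [8,11]  [14,15]
[0,3] uncovered → point at 3; [6,8] uncovered → point at 8; [14,15] uncovered → point at 15.
Points: 3, 8, 15 (3 total).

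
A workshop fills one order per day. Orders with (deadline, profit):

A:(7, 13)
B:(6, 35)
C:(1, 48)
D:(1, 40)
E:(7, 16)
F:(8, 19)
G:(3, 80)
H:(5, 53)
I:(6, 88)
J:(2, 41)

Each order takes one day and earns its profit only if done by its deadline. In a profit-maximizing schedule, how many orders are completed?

Take jobs in profit order; each goes to the latest open slot no later than its deadline.
Profit order: I=88 G=80 H=53 C=48 J=41 D=40 B=35 F=19 E=16 A=13
Assign: I→slot 6, G→slot 3, H→slot 5, C→slot 1, J→slot 2, D skipped, B→slot 4, F→slot 8, E→slot 7, A skipped.
Slots: [1:C] [2:J] [3:G] [4:B] [5:H] [6:I] [7:E] [8:F]
8 of 10 scheduled.

8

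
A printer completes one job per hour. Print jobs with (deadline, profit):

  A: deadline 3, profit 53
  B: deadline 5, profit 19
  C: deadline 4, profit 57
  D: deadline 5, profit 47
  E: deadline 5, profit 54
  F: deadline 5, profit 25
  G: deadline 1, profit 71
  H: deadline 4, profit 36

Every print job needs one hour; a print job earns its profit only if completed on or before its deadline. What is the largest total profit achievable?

282

Take jobs in profit order; each goes to the latest open slot no later than its deadline.
By profit: G(d1,71), C(d4,57), E(d5,54), A(d3,53), D(d5,47), H(d4,36), F(d5,25), B(d5,19)
G→slot 1; C→slot 4; E→slot 5; A→slot 3; D→slot 2; H skipped; F skipped; B skipped.
Profit = 71 + 47 + 53 + 57 + 54 = 282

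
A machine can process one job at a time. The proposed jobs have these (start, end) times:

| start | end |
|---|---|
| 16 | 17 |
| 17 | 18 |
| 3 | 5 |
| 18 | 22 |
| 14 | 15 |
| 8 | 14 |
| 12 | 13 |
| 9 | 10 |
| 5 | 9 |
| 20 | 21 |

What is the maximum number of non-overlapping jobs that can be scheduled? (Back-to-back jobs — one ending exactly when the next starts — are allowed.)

8

Order by finish time; keep every interval that doesn't clash with the previous kept one.
By end time: (3,5), (5,9), (9,10), (12,13), (8,14), (14,15), (16,17), (17,18), (20,21), (18,22).
Pick (3,5); next start ≥ 5 → (5,9); next start ≥ 9 → (9,10); next start ≥ 10 → (12,13); next start ≥ 13 → (14,15); next start ≥ 15 → (16,17); next start ≥ 17 → (17,18); next start ≥ 18 → (20,21).
Selected 8 jobs.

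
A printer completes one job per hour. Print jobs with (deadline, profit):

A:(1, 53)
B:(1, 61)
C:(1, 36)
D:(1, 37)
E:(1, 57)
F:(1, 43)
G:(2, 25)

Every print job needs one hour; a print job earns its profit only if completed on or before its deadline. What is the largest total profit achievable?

86

By profit: B(d1,61), E(d1,57), A(d1,53), F(d1,43), D(d1,37), C(d1,36), G(d2,25)
B→slot 1; E skipped; A skipped; F skipped; D skipped; C skipped; G→slot 2.
Profit = 61 + 25 = 86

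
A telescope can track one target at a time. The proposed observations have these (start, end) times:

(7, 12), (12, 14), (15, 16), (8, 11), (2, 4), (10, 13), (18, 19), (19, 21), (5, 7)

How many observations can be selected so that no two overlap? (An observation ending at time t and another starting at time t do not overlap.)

7

Sort by end time and greedily take each interval whose start is ≥ the last chosen end.
Sorted by end: (2,4)  (5,7)  (8,11)  (7,12)  (10,13)  (12,14)  (15,16)  (18,19)  (19,21)
take (2,4); take (5,7); take (8,11); take (12,14); take (15,16); take (18,19); take (19,21).
Selected 7 observations.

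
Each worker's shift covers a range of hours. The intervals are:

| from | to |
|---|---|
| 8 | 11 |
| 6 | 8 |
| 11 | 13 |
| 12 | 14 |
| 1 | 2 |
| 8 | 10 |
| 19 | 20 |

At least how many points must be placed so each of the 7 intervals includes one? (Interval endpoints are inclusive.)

4

Process intervals by earliest right end; each time one isn't hit yet, stab at its right endpoint.
Sorted: [1,2] [6,8] [8,10] [8,11] [11,13] [12,14] [19,20]
{[1,2]} hit by 2; {[6,8],[8,10],[8,11]} hit by 8; {[11,13],[12,14]} hit by 13; {[19,20]} hit by 20.
Points: 2, 8, 13, 20 (4 total).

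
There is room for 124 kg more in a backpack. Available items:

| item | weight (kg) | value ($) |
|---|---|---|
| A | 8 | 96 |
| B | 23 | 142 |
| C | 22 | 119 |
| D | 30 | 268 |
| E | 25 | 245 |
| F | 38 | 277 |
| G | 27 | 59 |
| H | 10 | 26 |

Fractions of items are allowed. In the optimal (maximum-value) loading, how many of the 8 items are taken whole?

5

Order: A (96/8=12.00) > E (245/25=9.80) > D (268/30=8.93) > F (277/38=7.29) > B (142/23=6.17) > C (119/22=5.41) > H (26/10=2.60) > G (59/27=2.19)
Fill: take A (8 @ 96) → take E (25 @ 245) → take D (30 @ 268) → take F (38 @ 277) → take B (23 @ 142); 124/124 used.
5 item(s) taken whole.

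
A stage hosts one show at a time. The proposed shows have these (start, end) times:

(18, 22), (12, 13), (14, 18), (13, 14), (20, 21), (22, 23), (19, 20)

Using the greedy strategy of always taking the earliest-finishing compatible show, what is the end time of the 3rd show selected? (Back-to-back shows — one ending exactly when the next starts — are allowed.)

Sort by end time and greedily take each interval whose start is ≥ the last chosen end.
Sorted by end: (12,13)  (13,14)  (14,18)  (19,20)  (20,21)  (18,22)  (22,23)
take (12,13); take (13,14); take (14,18); take (19,20); take (20,21); take (22,23).
Selected: (12,13) (13,14) (14,18) (19,20) (20,21) (22,23)

18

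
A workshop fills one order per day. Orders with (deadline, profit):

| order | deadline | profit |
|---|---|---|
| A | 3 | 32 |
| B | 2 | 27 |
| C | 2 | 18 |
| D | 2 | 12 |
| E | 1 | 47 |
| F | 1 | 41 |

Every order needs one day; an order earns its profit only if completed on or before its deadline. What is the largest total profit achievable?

106

Profit order: E=47 F=41 A=32 B=27 C=18 D=12
Assign: E→slot 1, F skipped, A→slot 3, B→slot 2, C skipped, D skipped.
Slots: [1:E] [2:B] [3:A]
Profit = 47 + 27 + 32 = 106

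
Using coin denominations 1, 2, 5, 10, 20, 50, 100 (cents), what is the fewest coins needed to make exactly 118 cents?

118 − 1×100→18 − 1×10→8 − 1×5→3 − 1×2→1 − 1×1→0
Total coins = 1 + 1 + 1 + 1 + 1 = 5

5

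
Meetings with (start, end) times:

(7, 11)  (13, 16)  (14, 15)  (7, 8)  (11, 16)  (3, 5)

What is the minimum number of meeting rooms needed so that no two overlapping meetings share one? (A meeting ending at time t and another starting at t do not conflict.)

starts: [3, 7, 7, 11, 13, 14]
ends:   [5, 8, 11, 15, 16, 16]
s3→1 e5→0 s7→1 s7→2 e8→1 e11→0 s11→1 s13→2 s14→3  — peak 3.

3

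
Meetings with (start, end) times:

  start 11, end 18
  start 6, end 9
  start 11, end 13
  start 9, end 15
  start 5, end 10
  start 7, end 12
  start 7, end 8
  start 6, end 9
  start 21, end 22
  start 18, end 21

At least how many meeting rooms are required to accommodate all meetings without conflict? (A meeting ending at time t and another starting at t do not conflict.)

The answer is the maximum number of intervals overlapping at any instant.
starts: [5, 6, 6, 7, 7, 9, 11, 11, 18, 21]
ends:   [8, 9, 9, 10, 12, 13, 15, 18, 21, 22]
s5→1 s6→2 s6→3 s7→4 s7→5  — peak 5.

5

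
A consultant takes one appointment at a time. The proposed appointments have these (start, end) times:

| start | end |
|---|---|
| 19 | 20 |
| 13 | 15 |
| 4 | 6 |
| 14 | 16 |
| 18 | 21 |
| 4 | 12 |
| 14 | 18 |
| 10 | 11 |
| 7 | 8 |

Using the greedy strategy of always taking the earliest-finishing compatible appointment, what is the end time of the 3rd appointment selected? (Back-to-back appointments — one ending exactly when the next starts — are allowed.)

By end time: (4,6), (7,8), (10,11), (4,12), (13,15), (14,16), (14,18), (19,20), (18,21).
Pick (4,6); next start ≥ 6 → (7,8); next start ≥ 8 → (10,11); next start ≥ 11 → (13,15); next start ≥ 15 → (19,20).
Selected: (4,6) (7,8) (10,11) (13,15) (19,20)

11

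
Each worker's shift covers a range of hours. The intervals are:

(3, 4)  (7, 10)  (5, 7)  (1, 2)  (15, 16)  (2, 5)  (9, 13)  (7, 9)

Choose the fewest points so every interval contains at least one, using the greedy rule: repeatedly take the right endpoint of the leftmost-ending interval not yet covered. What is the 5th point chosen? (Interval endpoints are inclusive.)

16

Sort by right endpoint; whenever an interval is uncovered, place a point at its right end.
By right end: [1,2]  [3,4]  [2,5]  [5,7]  [7,9]  [7,10]  [9,13]  [15,16]
[1,2] uncovered → point at 2; [3,4] uncovered → point at 4; [5,7] uncovered → point at 7; [9,13] uncovered → point at 13; [15,16] uncovered → point at 16.
Points: 2, 4, 7, 13, 16 (5 total).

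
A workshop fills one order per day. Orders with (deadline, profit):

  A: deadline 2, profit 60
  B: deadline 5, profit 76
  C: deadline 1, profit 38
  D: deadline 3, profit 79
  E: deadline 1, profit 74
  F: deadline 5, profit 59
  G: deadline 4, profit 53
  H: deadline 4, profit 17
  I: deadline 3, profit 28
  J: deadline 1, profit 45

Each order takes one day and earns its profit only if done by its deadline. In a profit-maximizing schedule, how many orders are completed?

Profit order: D=79 B=76 E=74 A=60 F=59 G=53 J=45 C=38 I=28 H=17
Assign: D→slot 3, B→slot 5, E→slot 1, A→slot 2, F→slot 4, G skipped, J skipped, C skipped, I skipped, H skipped.
Slots: [1:E] [2:A] [3:D] [4:F] [5:B]
5 of 10 scheduled.

5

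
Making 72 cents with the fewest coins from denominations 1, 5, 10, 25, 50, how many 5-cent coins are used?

0

72 = 1×50 + 2×10 + 2×1
Count of 5: 0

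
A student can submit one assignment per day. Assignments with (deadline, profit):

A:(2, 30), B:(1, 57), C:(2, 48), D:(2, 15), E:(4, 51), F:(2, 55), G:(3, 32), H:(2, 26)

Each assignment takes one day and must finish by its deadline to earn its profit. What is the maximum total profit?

By profit: B(d1,57), F(d2,55), E(d4,51), C(d2,48), G(d3,32), A(d2,30), H(d2,26), D(d2,15)
B→slot 1; F→slot 2; E→slot 4; C skipped; G→slot 3; A skipped; H skipped; D skipped.
Profit = 57 + 55 + 32 + 51 = 195

195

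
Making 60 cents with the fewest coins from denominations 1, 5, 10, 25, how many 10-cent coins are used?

1

Use the largest denomination that fits, subtract, and repeat.
60 − 2×25→10 − 1×10→0
Count of 10: 1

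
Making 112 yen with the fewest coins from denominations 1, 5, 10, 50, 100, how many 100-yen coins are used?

1

Greedy: take as many of the largest coin as possible, then repeat with the remainder.
112 = 1×100 + 1×10 + 2×1
Count of 100: 1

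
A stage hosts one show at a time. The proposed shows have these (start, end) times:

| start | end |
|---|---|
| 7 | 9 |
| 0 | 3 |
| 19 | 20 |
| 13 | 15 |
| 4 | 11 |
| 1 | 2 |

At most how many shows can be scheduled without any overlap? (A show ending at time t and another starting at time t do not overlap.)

Order by finish time; keep every interval that doesn't clash with the previous kept one.
By end time: (1,2), (0,3), (7,9), (4,11), (13,15), (19,20).
Pick (1,2); next start ≥ 2 → (7,9); next start ≥ 9 → (13,15); next start ≥ 15 → (19,20).
Selected 4 shows.

4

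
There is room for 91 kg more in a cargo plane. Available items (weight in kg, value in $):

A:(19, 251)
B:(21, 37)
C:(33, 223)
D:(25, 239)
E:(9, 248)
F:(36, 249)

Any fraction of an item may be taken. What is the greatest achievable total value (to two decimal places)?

Greedy by value/weight ratio, highest first.
Order: E (248/9=27.56) > A (251/19=13.21) > D (239/25=9.56) > F (249/36=6.92) > C (223/33=6.76) > B (37/21=1.76)
Fill: take E (9 @ 248) → take A (19 @ 251) → take D (25 @ 239) → take F (36 @ 249) → take 2/33 of C → 13.52; 91/91 used.
Total value = 1000.52

1000.52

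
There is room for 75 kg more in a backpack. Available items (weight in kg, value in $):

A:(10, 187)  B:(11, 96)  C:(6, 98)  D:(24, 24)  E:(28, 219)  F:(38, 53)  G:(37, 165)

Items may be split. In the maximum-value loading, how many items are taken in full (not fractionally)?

Ratios (sorted): A 18.70, C 16.33, B 8.73, E 7.82, G 4.46, F 1.39, D 1.00
take A (10 @ 187); take C (6 @ 98); take B (11 @ 96); take E (28 @ 219); take 20/37 of G → 89.19. Capacity used 75/75.
4 item(s) taken whole; one partial (take 20/37 of G).

4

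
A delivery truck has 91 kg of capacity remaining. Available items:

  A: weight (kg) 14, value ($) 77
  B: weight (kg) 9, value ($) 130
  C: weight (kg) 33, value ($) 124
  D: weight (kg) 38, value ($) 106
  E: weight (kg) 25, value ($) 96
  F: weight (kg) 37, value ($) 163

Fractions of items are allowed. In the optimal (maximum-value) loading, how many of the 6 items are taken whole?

4

Ratios (sorted): B 14.44, A 5.50, F 4.41, E 3.84, C 3.76, D 2.79
take B (9 @ 130); take A (14 @ 77); take F (37 @ 163); take E (25 @ 96); take 6/33 of C → 22.55. Capacity used 91/91.
4 item(s) taken whole; one partial (take 6/33 of C).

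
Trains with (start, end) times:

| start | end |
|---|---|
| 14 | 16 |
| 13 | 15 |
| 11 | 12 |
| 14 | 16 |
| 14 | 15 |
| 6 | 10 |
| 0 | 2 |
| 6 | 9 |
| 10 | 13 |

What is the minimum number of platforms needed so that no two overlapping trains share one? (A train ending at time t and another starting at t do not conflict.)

4

Events (time:±→running): 0:+→1 2:-→0 6:+→1 6:+→2 9:-→1 10:-→0 10:+→1 11:+→2 12:-→1 13:-→0 13:+→1 14:+→2 14:+→3 14:+→4 … peak 4.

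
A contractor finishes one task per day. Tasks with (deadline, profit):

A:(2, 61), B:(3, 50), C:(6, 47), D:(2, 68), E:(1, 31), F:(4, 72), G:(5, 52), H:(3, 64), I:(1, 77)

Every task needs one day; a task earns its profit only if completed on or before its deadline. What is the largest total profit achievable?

Profit order: I=77 F=72 D=68 H=64 A=61 G=52 B=50 C=47 E=31
Assign: I→slot 1, F→slot 4, D→slot 2, H→slot 3, A skipped, G→slot 5, B skipped, C→slot 6, E skipped.
Slots: [1:I] [2:D] [3:H] [4:F] [5:G] [6:C]
Profit = 77 + 68 + 64 + 72 + 52 + 47 = 380

380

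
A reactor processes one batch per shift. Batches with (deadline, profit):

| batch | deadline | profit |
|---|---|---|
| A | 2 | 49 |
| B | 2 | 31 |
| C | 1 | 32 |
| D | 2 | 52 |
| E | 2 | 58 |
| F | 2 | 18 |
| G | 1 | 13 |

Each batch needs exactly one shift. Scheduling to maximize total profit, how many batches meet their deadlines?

2

By profit: E(d2,58), D(d2,52), A(d2,49), C(d1,32), B(d2,31), F(d2,18), G(d1,13)
E→slot 2; D→slot 1; A skipped; C skipped; B skipped; F skipped; G skipped.
2 of 7 scheduled.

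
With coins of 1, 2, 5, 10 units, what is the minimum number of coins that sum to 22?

Use the largest denomination that fits, subtract, and repeat.
22 − 2×10→2 − 1×2→0
Total coins = 2 + 1 = 3

3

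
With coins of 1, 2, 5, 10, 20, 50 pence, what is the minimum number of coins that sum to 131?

5

131 = 2×50 + 1×20 + 1×10 + 1×1
Total coins = 2 + 1 + 1 + 1 = 5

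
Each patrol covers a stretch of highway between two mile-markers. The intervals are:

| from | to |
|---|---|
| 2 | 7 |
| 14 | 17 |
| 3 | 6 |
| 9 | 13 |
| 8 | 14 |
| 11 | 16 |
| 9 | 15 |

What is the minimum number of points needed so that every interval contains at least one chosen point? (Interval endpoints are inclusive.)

3

Sort by right endpoint; whenever an interval is uncovered, place a point at its right end.
By right end: [3,6]  [2,7]  [9,13]  [8,14]  [9,15]  [11,16]  [14,17]
[3,6] uncovered → point at 6; [9,13] uncovered → point at 13; [14,17] uncovered → point at 17.
Points: 6, 13, 17 (3 total).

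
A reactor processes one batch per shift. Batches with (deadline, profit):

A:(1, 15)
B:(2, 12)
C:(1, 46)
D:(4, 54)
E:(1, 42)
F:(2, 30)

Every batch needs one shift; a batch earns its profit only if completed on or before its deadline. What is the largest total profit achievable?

Profit order: D=54 C=46 E=42 F=30 A=15 B=12
Assign: D→slot 4, C→slot 1, E skipped, F→slot 2, A skipped, B skipped.
Slots: [1:C] [2:F] [4:D]
Profit = 46 + 30 + 54 = 130

130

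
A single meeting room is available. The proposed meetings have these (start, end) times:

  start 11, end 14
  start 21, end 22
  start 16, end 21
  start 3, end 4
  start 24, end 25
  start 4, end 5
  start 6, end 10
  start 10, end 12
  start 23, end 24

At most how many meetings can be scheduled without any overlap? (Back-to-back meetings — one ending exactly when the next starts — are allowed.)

8

Sort by end time and greedily take each interval whose start is ≥ the last chosen end.
Sorted by end: (3,4)  (4,5)  (6,10)  (10,12)  (11,14)  (16,21)  (21,22)  (23,24)  (24,25)
take (3,4); take (4,5); take (6,10); take (10,12); take (16,21); take (21,22); take (23,24); take (24,25).
Selected 8 meetings.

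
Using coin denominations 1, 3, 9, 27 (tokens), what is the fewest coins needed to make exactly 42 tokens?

4

42 − 1×27→15 − 1×9→6 − 2×3→0
Total coins = 1 + 1 + 2 = 4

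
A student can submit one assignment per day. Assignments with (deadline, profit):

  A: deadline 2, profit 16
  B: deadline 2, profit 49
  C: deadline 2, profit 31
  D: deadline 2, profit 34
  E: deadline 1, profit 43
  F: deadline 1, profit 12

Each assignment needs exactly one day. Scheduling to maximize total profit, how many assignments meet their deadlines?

Take jobs in profit order; each goes to the latest open slot no later than its deadline.
By profit: B(d2,49), E(d1,43), D(d2,34), C(d2,31), A(d2,16), F(d1,12)
B→slot 2; E→slot 1; D skipped; C skipped; A skipped; F skipped.
2 of 6 scheduled.

2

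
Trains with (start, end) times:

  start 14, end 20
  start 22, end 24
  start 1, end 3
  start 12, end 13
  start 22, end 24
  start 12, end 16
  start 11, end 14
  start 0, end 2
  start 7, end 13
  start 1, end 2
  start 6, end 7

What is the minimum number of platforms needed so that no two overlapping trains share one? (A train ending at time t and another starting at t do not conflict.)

4

starts: [0, 1, 1, 6, 7, 11, 12, 12, 14, 22, 22]
ends:   [2, 2, 3, 7, 13, 13, 14, 16, 20, 24, 24]
s0→1 s1→2 s1→3 e2→2 e2→1 e3→0 s6→1 e7→0 s7→1 s11→2 s12→3 s12→4  — peak 4.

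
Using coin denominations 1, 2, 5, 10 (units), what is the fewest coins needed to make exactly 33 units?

33 − 3×10→3 − 1×2→1 − 1×1→0
Total coins = 3 + 1 + 1 = 5

5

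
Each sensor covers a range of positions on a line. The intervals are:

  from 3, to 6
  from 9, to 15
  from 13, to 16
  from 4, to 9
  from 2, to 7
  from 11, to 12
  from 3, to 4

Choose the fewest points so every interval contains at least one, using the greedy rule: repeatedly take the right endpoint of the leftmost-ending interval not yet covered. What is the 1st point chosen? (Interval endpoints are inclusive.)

Sorted: [3,4] [3,6] [2,7] [4,9] [11,12] [9,15] [13,16]
{[3,4],[3,6],[2,7],[4,9]} hit by 4; {[11,12],[9,15]} hit by 12; {[13,16]} hit by 16.
Points: 4, 12, 16 (3 total).

4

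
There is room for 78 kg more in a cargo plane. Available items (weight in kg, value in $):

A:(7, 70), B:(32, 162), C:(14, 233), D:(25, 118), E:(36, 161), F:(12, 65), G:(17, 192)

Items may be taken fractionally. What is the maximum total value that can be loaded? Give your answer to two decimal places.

701.75

Greedy by value/weight ratio, highest first.
Order: C (233/14=16.64) > G (192/17=11.29) > A (70/7=10.00) > F (65/12=5.42) > B (162/32=5.06) > D (118/25=4.72) > E (161/36=4.47)
Fill: take C (14 @ 233) → take G (17 @ 192) → take A (7 @ 70) → take F (12 @ 65) → take 28/32 of B → 141.75; 78/78 used.
Total value = 701.75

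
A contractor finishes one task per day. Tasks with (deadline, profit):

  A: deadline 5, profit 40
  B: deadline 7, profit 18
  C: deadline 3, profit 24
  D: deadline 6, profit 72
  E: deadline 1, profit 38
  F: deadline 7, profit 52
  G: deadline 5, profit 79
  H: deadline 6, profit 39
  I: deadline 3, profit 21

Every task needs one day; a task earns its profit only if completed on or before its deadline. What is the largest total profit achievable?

344

Take jobs in profit order; each goes to the latest open slot no later than its deadline.
By profit: G(d5,79), D(d6,72), F(d7,52), A(d5,40), H(d6,39), E(d1,38), C(d3,24), I(d3,21), B(d7,18)
G→slot 5; D→slot 6; F→slot 7; A→slot 4; H→slot 3; E→slot 1; C→slot 2; I skipped; B skipped.
Profit = 38 + 24 + 39 + 40 + 79 + 72 + 52 = 344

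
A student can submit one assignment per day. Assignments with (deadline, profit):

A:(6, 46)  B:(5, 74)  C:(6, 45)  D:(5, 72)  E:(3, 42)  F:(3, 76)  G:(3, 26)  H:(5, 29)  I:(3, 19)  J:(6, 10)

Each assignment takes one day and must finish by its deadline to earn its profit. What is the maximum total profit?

355

By profit: F(d3,76), B(d5,74), D(d5,72), A(d6,46), C(d6,45), E(d3,42), H(d5,29), G(d3,26), I(d3,19), J(d6,10)
F→slot 3; B→slot 5; D→slot 4; A→slot 6; C→slot 2; E→slot 1; H skipped; G skipped; I skipped; J skipped.
Profit = 42 + 45 + 76 + 72 + 74 + 46 = 355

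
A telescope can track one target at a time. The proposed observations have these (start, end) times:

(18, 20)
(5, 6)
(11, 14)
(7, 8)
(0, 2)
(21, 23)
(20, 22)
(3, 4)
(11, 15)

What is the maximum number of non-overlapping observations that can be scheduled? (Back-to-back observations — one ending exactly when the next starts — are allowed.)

7

By end time: (0,2), (3,4), (5,6), (7,8), (11,14), (11,15), (18,20), (20,22), (21,23).
Pick (0,2); next start ≥ 2 → (3,4); next start ≥ 4 → (5,6); next start ≥ 6 → (7,8); next start ≥ 8 → (11,14); next start ≥ 14 → (18,20); next start ≥ 20 → (20,22).
Selected 7 observations.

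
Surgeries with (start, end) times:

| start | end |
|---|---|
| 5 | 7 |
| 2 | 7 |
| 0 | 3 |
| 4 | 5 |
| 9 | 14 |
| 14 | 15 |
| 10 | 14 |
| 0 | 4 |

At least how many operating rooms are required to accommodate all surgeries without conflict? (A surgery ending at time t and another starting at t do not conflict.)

Count concurrent intervals with a sweep; the peak is the room count.
Events (time:±→running): 0:+→1 0:+→2 2:+→3 … peak 3.

3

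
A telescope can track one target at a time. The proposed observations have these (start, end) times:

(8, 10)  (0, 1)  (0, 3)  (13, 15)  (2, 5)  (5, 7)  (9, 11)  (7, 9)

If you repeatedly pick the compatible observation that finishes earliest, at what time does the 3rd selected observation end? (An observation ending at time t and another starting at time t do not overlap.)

By end time: (0,1), (0,3), (2,5), (5,7), (7,9), (8,10), (9,11), (13,15).
Pick (0,1); next start ≥ 1 → (2,5); next start ≥ 5 → (5,7); next start ≥ 7 → (7,9); next start ≥ 9 → (9,11); next start ≥ 11 → (13,15).
Selected: (0,1) (2,5) (5,7) (7,9) (9,11) (13,15)

7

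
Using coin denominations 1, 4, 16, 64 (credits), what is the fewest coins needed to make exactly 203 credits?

8

203 − 3×64→11 − 2×4→3 − 3×1→0
Total coins = 3 + 2 + 3 = 8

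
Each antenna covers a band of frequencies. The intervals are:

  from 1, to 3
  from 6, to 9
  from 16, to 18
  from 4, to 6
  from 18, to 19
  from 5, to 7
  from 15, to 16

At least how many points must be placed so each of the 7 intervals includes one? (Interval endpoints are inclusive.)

Sort by right endpoint; whenever an interval is uncovered, place a point at its right end.
Sorted: [1,3] [4,6] [5,7] [6,9] [15,16] [16,18] [18,19]
{[1,3]} hit by 3; {[4,6],[5,7],[6,9]} hit by 6; {[15,16],[16,18]} hit by 16; {[18,19]} hit by 19.
Points: 3, 6, 16, 19 (4 total).

4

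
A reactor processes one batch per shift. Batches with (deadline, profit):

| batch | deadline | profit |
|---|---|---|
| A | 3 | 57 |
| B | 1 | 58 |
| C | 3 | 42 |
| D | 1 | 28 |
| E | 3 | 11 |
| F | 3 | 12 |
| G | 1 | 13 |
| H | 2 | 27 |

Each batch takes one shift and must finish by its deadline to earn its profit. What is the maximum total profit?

Take jobs in profit order; each goes to the latest open slot no later than its deadline.
By profit: B(d1,58), A(d3,57), C(d3,42), D(d1,28), H(d2,27), G(d1,13), F(d3,12), E(d3,11)
B→slot 1; A→slot 3; C→slot 2; D skipped; H skipped; G skipped; F skipped; E skipped.
Profit = 58 + 42 + 57 = 157

157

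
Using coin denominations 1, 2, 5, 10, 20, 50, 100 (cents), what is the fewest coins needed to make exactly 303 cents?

303 − 3×100→3 − 1×2→1 − 1×1→0
Total coins = 3 + 1 + 1 = 5

5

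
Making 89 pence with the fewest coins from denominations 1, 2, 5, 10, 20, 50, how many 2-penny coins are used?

Greedy: take as many of the largest coin as possible, then repeat with the remainder.
89 − 1×50→39 − 1×20→19 − 1×10→9 − 1×5→4 − 2×2→0
Count of 2: 2

2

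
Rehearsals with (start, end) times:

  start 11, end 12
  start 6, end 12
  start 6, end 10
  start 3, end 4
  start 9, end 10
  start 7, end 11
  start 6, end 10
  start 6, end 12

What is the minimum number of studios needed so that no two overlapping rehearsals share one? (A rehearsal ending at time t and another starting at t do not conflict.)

6

The answer is the maximum number of intervals overlapping at any instant.
Events (time:±→running): 3:+→1 4:-→0 6:+→1 6:+→2 6:+→3 6:+→4 7:+→5 9:+→6 … peak 6.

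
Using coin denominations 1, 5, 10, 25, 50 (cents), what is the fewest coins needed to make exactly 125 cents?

3

125 = 2×50 + 1×25
Total coins = 2 + 1 = 3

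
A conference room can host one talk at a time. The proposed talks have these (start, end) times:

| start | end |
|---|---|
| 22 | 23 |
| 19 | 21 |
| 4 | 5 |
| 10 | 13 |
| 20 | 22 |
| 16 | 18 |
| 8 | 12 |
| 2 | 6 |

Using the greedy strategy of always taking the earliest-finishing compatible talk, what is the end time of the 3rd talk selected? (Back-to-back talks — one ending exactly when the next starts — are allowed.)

18

Greedy by earliest finish: after sorting by end time, pick each interval compatible with the last pick.
Sorted by end: (4,5)  (2,6)  (8,12)  (10,13)  (16,18)  (19,21)  (20,22)  (22,23)
take (4,5); take (8,12); take (16,18); take (19,21); take (22,23).
Selected: (4,5) (8,12) (16,18) (19,21) (22,23)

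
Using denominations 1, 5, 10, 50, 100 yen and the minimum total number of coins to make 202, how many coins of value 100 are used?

Use the largest denomination that fits, subtract, and repeat.
202 − 2×100→2 − 2×1→0
Count of 100: 2

2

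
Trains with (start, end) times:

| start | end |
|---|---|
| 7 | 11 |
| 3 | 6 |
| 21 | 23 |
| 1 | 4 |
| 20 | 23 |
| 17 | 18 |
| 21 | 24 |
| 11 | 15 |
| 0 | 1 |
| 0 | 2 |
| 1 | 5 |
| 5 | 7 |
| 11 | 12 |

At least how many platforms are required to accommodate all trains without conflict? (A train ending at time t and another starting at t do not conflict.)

3

starts: [0, 0, 1, 1, 3, 5, 7, 11, 11, 17, 20, 21, 21]
ends:   [1, 2, 4, 5, 6, 7, 11, 12, 15, 18, 23, 23, 24]
s0→1 s0→2 e1→1 s1→2 s1→3  — peak 3.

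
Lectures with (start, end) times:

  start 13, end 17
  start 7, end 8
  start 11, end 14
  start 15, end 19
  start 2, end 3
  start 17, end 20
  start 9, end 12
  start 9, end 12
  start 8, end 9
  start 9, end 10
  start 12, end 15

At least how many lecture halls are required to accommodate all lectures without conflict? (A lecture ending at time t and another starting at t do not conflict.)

3

starts: [2, 7, 8, 9, 9, 9, 11, 12, 13, 15, 17]
ends:   [3, 8, 9, 10, 12, 12, 14, 15, 17, 19, 20]
s2→1 e3→0 s7→1 e8→0 s8→1 e9→0 s9→1 s9→2 s9→3  — peak 3.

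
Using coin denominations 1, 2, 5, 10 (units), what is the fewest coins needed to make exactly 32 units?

4

Use the largest denomination that fits, subtract, and repeat.
32 − 3×10→2 − 1×2→0
Total coins = 3 + 1 = 4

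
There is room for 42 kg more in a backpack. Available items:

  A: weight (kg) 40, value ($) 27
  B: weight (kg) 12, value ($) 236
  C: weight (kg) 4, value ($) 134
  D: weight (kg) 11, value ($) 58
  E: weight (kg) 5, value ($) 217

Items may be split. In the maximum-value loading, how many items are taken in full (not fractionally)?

4

Sort by value per unit weight and fill in that order.
Order: E (217/5=43.40) > C (134/4=33.50) > B (236/12=19.67) > D (58/11=5.27) > A (27/40=0.68)
Fill: take E (5 @ 217) → take C (4 @ 134) → take B (12 @ 236) → take D (11 @ 58) → take 10/40 of A → 6.75; 42/42 used.
4 item(s) taken whole; one partial (take 10/40 of A).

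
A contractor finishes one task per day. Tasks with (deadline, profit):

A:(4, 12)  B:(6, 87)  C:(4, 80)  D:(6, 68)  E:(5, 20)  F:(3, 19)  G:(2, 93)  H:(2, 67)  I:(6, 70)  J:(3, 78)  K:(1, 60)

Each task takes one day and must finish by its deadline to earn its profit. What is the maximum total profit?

476

Take jobs in profit order; each goes to the latest open slot no later than its deadline.
By profit: G(d2,93), B(d6,87), C(d4,80), J(d3,78), I(d6,70), D(d6,68), H(d2,67), K(d1,60), E(d5,20), F(d3,19), A(d4,12)
G→slot 2; B→slot 6; C→slot 4; J→slot 3; I→slot 5; D→slot 1; H skipped; K skipped; E skipped; F skipped; A skipped.
Profit = 68 + 93 + 78 + 80 + 70 + 87 = 476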